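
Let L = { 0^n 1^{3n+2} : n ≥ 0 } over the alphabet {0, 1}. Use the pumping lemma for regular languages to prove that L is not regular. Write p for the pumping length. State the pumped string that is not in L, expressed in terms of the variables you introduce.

Toward a contradiction, assume L is regular with pumping length p.
Take w = 0^p 1^{3p+2}. Then w ∈ L and |w| = 4p+2 ≥ p.
Write w = xyz as guaranteed by the lemma, with |xy| ≤ p and |y| > 0.
The first p characters of w are 0's, so xy (and hence y) consists only of 0's. Write y = 0^k, 1 ≤ k ≤ p.
Pump with i = 2: xy^2z = 0^{p+k} 1^{3p+2}. For this to lie in L we would need 3p+2 = 3(p+k)+2, which forces k = 0. But k ≥ 1, so xy^2z ∉ L.
Contradiction. Therefore L is not regular.

0^{p+k} 1^{3p+2}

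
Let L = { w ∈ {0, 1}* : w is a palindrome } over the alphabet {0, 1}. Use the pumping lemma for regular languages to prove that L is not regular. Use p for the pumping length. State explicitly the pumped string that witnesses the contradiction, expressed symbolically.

0^{p+k} 1 0^p

Toward a contradiction, assume L is regular with pumping length p.
Take w = 0^p 1 0^p, a palindrome of length 2p+1 ≥ p.
The pumping lemma gives a decomposition w = xyz where |xy| ≤ p and |y| ≥ 1.
Since the first p symbols of w are all 0's and |xy| ≤ p, y lies entirely in the leading 0-block: y = 0^k for some k with 1 ≤ k ≤ p.
Pump with i = 2: xy^2z = 0^{p+k} 1 0^p. Its reverse is 0^p 1 0^{p+k}, which differs from xy^2z since k ≥ 1. So xy^2z is not a palindrome and xy^2z ∉ L.
This contradicts the pumping lemma, so L is not regular.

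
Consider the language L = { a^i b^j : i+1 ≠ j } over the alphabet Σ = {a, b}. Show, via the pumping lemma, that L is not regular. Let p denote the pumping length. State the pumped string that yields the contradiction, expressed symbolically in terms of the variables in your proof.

Assume L is regular; let p be its pumping constant.
Choose w = a^p b^{p+p!+1}. Since p ≠ (p+p!+1)-1 = p+p!, w ∈ L; and |w| ≥ p.
The pumping lemma gives a decomposition w = xyz where |xy| ≤ p and |y| > 0.
Since the first p symbols of w are all a's and |xy| ≤ p, y lies entirely in the leading a-block: y = a^k for some k with 1 ≤ k ≤ p.
Since 1 ≤ k ≤ p, k divides p!; set t = 1 + p!/k. Then xy^t z has p + (p!/k)·k = p + p! copies of a. Now the a-count is p+p! and (b-count)-1 = (p+p!+1)-1 = p+p!, so i+1 ≠ j fails. So xy^t z = a^{p+p!} b^{p+p!+1} ∉ L.
This contradicts the pumping lemma, so L is not regular.

a^{p+p!} b^{p+p!+1}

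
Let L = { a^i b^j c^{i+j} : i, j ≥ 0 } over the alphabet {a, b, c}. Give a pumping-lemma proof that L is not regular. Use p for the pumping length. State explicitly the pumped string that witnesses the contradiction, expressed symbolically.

Assume L is regular. Let p be the pumping length given by the pumping lemma.
Take w = a^p b^p c^{2p} ∈ L (with i=j=p, i+j=2p), |w| = 4p ≥ p.
Write w = xyz as guaranteed by the lemma, with |xy| ≤ p and |y| ≥ 1.
The first p characters of w are a's, so xy (and hence y) consists only of a's. Write y = a^k, 1 ≤ k ≤ p.
Consider xy^2z = a^{p+k} b^p c^{2p}. Now the a- and b-counts sum to 2p+k, but the c-count is 2p ≠ 2p+k. So xy^2z ∉ L.
This contradicts the pumping lemma, so L is not regular.

a^{p+k} b^p c^{2p}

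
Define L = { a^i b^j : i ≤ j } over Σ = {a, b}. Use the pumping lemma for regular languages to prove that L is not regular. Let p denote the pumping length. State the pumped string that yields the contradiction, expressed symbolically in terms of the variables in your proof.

a^{p+k} b^p

Assume L is regular. Let p be the pumping length given by the pumping lemma.
Choose w = a^p b^p ∈ L, with |w| = 2p ≥ p.
The pumping lemma gives a decomposition w = xyz where |xy| ≤ p and y is nonempty.
Since the first p symbols of w are all a's and |xy| ≤ p, y lies entirely in the leading a-block: y = a^k for some k with 1 ≤ k ≤ p.
Consider xy^2z = a^{p+k} b^p. Since k ≥ 1, the a-count p+k exceeds the b-count p, so i ≤ j fails; thus xy^2z ∉ L.
This is a contradiction; hence L is not regular.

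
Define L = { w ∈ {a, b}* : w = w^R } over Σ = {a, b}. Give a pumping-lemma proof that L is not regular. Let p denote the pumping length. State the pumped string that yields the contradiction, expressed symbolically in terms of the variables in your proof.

a^{p+k} b a^p

Suppose for contradiction that L is regular, and let p be the pumping length.
Take w = a^p b a^p, a palindrome of length 2p+1 ≥ p.
Write w = xyz as guaranteed by the lemma, with |xy| ≤ p and |y| > 0.
Since the first p symbols of w are all a's and |xy| ≤ p, y lies entirely in the leading a-block: y = a^k for some k with 1 ≤ k ≤ p.
Pump with i = 2: xy^2z = a^{p+k} b a^p. Its reverse is a^p b a^{p+k}, which differs from xy^2z since k ≥ 1. So xy^2z is not a palindrome and xy^2z ∉ L.
This is a contradiction; hence L is not regular.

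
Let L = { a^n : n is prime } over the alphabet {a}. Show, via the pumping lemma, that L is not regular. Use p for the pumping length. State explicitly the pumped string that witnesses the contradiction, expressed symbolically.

Assume L is regular; let p be its pumping constant.
Let q be a prime with q ≥ p+2 (infinitely many primes exist), and take w = a^q ∈ L with |w| = q ≥ p.
The pumping lemma gives a decomposition w = xyz where |xy| ≤ p and y is nonempty.
Then y = a^k for some k with 1 ≤ k ≤ p.
Since 1 ≤ k ≤ p, |xz| = q-k. Pump with i = q+1: |xy^{q+1}z| = (q-k)+(q+1)k = q+qk = q(1+k), which is composite (both factors ≥ 2). So xy^{q+1}z = a^{q(1+k)} ∉ L.
This contradicts the pumping lemma, so L is not regular.

a^{q(1+k)}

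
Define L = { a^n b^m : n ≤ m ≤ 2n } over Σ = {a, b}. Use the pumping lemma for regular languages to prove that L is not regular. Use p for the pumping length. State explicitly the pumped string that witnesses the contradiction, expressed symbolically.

Assume L is regular. Let p be the pumping length given by the pumping lemma.
Take w = a^p b^p ∈ L (since p ≤ p ≤ 2p), with |w| = 2p ≥ p.
Write w = xyz as guaranteed by the lemma, with |xy| ≤ p and |y| ≥ 1.
The first p characters of w are a's, so xy (and hence y) consists only of a's. Write y = a^k, 1 ≤ k ≤ p.
Pump with i = 2: xy^2z = a^{p+k} b^p. Now n = p+k > p = m, so the condition n ≤ m fails. Thus xy^2z ∉ L.
This is a contradiction; hence L is not regular.

a^{p+k} b^p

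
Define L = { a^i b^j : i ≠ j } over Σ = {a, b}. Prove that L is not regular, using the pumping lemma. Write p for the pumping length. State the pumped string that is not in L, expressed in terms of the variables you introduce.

a^{p+p!} b^{p+p!}

Suppose for contradiction that L is regular, and let p be the pumping length.
Choose w = a^p b^{p+p!}. Since p ≠ p+p!, w ∈ L; and |w| ≥ p.
By the pumping lemma, w = xyz with |xy| ≤ p and y is nonempty.
The first p characters of w are a's, so xy (and hence y) consists only of a's. Write y = a^k, 1 ≤ k ≤ p.
Since 1 ≤ k ≤ p, k divides p!; set t = 1 + p!/k. Then xy^t z has p + (p!/k)·k = p + p! copies of a. Now the a-count equals the b-count, so i ≠ j fails. So xy^t z = a^{p+p!} b^{p+p!} ∉ L.
This contradicts the pumping lemma, so L is not regular.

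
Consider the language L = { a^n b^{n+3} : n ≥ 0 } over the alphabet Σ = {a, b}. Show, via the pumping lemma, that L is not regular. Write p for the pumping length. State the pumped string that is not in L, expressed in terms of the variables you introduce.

a^{p+k} b^{p+3}

Assume L is regular. Let p be the pumping length given by the pumping lemma.
Take w = a^p b^{p+3}. Then w ∈ L and |w| = 2p+3 ≥ p.
Write w = xyz as guaranteed by the lemma, with |xy| ≤ p and |y| > 0.
The first p characters of w are a's, so xy (and hence y) consists only of a's. Write y = a^k, 1 ≤ k ≤ p.
Pump with i = 2: xy^2z = a^{p+k} b^{p+3}. For this to lie in L we would need p+3 = (p+k)+3, which forces k = 0. But k ≥ 1, so xy^2z ∉ L.
Contradiction. Therefore L is not regular.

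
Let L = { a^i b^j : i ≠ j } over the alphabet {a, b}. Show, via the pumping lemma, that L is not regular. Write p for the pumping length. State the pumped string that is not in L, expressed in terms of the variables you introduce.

Assume L is regular; let p be its pumping constant.
Choose w = a^p b^{p+p!}. Since p ≠ p+p!, w ∈ L; and |w| ≥ p.
The pumping lemma gives a decomposition w = xyz where |xy| ≤ p and |y| ≥ 1.
Since the first p symbols of w are all a's and |xy| ≤ p, y lies entirely in the leading a-block: y = a^k for some k with 1 ≤ k ≤ p.
Since 1 ≤ k ≤ p, k divides p!; set t = 1 + p!/k. Then xy^t z has p + (p!/k)·k = p + p! copies of a. Now the a-count equals the b-count, so i ≠ j fails. So xy^t z = a^{p+p!} b^{p+p!} ∉ L.
This is a contradiction; hence L is not regular.

a^{p+p!} b^{p+p!}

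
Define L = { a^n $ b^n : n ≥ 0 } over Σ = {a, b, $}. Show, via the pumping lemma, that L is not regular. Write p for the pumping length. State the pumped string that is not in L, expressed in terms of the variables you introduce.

Toward a contradiction, assume L is regular with pumping length p.
Take w = a^p $ b^p ∈ L with |w| = 2p+1 ≥ p.
The pumping lemma gives a decomposition w = xyz where |xy| ≤ p and |y| ≥ 1.
The first p characters of w are a's, so xy (and hence y) consists only of a's. Write y = a^k, 1 ≤ k ≤ p.
Pump with i = 2: xy^2z = a^{p+k} $ b^p, which would require p+k = p. But k ≥ 1, so xy^2z ∉ L.
This contradicts the pumping lemma, so L is not regular.

a^{p+k} $ b^p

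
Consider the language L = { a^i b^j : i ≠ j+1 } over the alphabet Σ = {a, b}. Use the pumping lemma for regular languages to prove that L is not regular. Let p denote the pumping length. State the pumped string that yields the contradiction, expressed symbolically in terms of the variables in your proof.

a^{p+p!} b^{p+p!-1}

Suppose for contradiction that L is regular, and let p be the pumping length.
Choose w = a^p b^{p+p!-1}. Since p ≠ (p+p!-1)+1 = p+p!, w ∈ L; and |w| ≥ p.
Write w = xyz as guaranteed by the lemma, with |xy| ≤ p and |y| ≥ 1.
The first p characters of w are a's, so xy (and hence y) consists only of a's. Write y = a^k, 1 ≤ k ≤ p.
Since 1 ≤ k ≤ p, k divides p!; set t = 1 + p!/k. Then xy^t z has p + (p!/k)·k = p + p! copies of a. Now the a-count is p+p! and (b-count)+1 = (p+p!-1)+1 = p+p!, so i ≠ j+1 fails. So xy^t z = a^{p+p!} b^{p+p!-1} ∉ L.
Contradiction. Therefore L is not regular.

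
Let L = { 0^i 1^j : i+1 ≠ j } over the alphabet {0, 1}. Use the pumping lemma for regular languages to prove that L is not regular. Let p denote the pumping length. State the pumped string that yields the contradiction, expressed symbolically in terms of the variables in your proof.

Assume L is regular. Let p be the pumping length given by the pumping lemma.
Choose w = 0^p 1^{p+p!+1}. Since p ≠ (p+p!+1)-1 = p+p!, w ∈ L; and |w| ≥ p.
The pumping lemma gives a decomposition w = xyz where |xy| ≤ p and |y| ≥ 1.
The first p characters of w are 0's, so xy (and hence y) consists only of 0's. Write y = 0^k, 1 ≤ k ≤ p.
Since 1 ≤ k ≤ p, k divides p!; set t = 1 + p!/k. Then xy^t z has p + (p!/k)·k = p + p! copies of 0. Now the 0-count is p+p! and (1-count)-1 = (p+p!+1)-1 = p+p!, so i+1 ≠ j fails. So xy^t z = 0^{p+p!} 1^{p+p!+1} ∉ L.
This contradicts the pumping lemma, so L is not regular.

0^{p+p!} 1^{p+p!+1}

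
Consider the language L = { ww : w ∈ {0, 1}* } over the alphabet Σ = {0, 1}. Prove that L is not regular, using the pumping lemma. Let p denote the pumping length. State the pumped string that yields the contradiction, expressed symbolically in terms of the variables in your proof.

Assume L is regular. Let p be the pumping length given by the pumping lemma.
Take w = 0^p 1^p 0^p 1^p = uu where u = 0^p1^p; then w ∈ L and |w| = 4p ≥ p.
By the pumping lemma, w = xyz with |xy| ≤ p and |y| > 0.
Because |xy| ≤ p and w begins with p copies of 0, we have y = 0^k with 1 ≤ k ≤ p.
Pump with i = 2: xy^2z = 0^{p+k} 1^p 0^p 1^p, of length 4p+k. Suppose this equals vv. The string starts with 0 and ends with 1, so v does too; thus the boundary between the two copies of v is a 1→0 transition. There is exactly one such transition, at position 2p+k, so |v| = 2p+k and |vv| = 4p+2k ≠ 4p+k since k ≥ 1. So xy^2z ∉ L.
Contradiction. Therefore L is not regular.

0^{p+k} 1^p 0^p 1^p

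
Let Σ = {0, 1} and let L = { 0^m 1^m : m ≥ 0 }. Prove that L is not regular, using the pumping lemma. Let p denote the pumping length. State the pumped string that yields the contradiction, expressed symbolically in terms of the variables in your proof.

Toward a contradiction, assume L is regular with pumping length p.
Let w = 0^p 1^p ∈ L; note |w| = 2p ≥ p.
The pumping lemma gives a decomposition w = xyz where |xy| ≤ p and |y| > 0.
Since the first p symbols of w are all 0's and |xy| ≤ p, y lies entirely in the leading 0-block: y = 0^k for some k with 1 ≤ k ≤ p.
Pump with i = 2: xy^2z = 0^{p+k} 1^p. For this to lie in L we would need p = p+k, which forces k = 0. But k ≥ 1, so xy^2z ∉ L.
This is a contradiction; hence L is not regular.

0^{p+k} 1^p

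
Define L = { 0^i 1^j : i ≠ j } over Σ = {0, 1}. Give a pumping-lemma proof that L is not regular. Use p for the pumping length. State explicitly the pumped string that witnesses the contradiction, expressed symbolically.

0^{p+p!} 1^{p+p!}

Assume L is regular. Let p be the pumping length given by the pumping lemma.
Choose w = 0^p 1^{p+p!}. Since p ≠ p+p!, w ∈ L; and |w| ≥ p.
Write w = xyz as guaranteed by the lemma, with |xy| ≤ p and y is nonempty.
The first p characters of w are 0's, so xy (and hence y) consists only of 0's. Write y = 0^k, 1 ≤ k ≤ p.
Since 1 ≤ k ≤ p, k divides p!; set t = 1 + p!/k. Then xy^t z has p + (p!/k)·k = p + p! copies of 0. Now the 0-count equals the 1-count, so i ≠ j fails. So xy^t z = 0^{p+p!} 1^{p+p!} ∉ L.
This is a contradiction; hence L is not regular.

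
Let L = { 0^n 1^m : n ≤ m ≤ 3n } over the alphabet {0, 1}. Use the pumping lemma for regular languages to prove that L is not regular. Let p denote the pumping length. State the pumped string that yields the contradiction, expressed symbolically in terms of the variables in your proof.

0^{p+k} 1^p

Suppose for contradiction that L is regular, and let p be the pumping length.
Take w = 0^p 1^p ∈ L (since p ≤ p ≤ 3p), with |w| = 2p ≥ p.
By the pumping lemma, w = xyz with |xy| ≤ p and |y| > 0.
The first p characters of w are 0's, so xy (and hence y) consists only of 0's. Write y = 0^k, 1 ≤ k ≤ p.
Pump with i = 2: xy^2z = 0^{p+k} 1^p. Now n = p+k > p = m, so the condition n ≤ m fails. Thus xy^2z ∉ L.
Contradiction. Therefore L is not regular.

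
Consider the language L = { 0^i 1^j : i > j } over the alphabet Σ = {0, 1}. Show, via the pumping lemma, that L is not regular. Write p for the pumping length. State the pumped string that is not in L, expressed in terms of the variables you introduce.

Assume L is regular. Let p be the pumping length given by the pumping lemma.
Choose w = 0^{p+1} 1^p ∈ L, with |w| = 2p+1 ≥ p.
Write w = xyz as guaranteed by the lemma, with |xy| ≤ p and y is nonempty.
Because |xy| ≤ p and w begins with p copies of 0, we have y = 0^k with 1 ≤ k ≤ p.
Consider xy^0z = xz = 0^{p+1-k} 1^p. Since k ≥ 1, the 0-count p+1-k is at most p, so i > j fails; thus xz ∉ L.
This is a contradiction; hence L is not regular.

0^{p+1-k} 1^p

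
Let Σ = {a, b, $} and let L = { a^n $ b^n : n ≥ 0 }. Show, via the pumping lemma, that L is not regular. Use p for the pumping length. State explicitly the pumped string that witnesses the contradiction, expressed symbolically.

Toward a contradiction, assume L is regular with pumping length p.
Take w = a^p $ b^p ∈ L with |w| = 2p+1 ≥ p.
The pumping lemma gives a decomposition w = xyz where |xy| ≤ p and |y| > 0.
Because |xy| ≤ p and w begins with p copies of a, we have y = a^k with 1 ≤ k ≤ p.
Pump with i = 2: xy^2z = a^{p+k} $ b^p, which would require p+k = p. But k ≥ 1, so xy^2z ∉ L.
This is a contradiction; hence L is not regular.

a^{p+k} $ b^p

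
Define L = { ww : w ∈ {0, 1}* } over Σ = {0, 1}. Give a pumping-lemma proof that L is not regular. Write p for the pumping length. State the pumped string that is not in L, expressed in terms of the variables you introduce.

Suppose for contradiction that L is regular, and let p be the pumping length.
Take w = 0^p 1^p 0^p 1^p = uu where u = 0^p1^p; then w ∈ L and |w| = 4p ≥ p.
The pumping lemma gives a decomposition w = xyz where |xy| ≤ p and |y| > 0.
Since the first p symbols of w are all 0's and |xy| ≤ p, y lies entirely in the leading 0-block: y = 0^k for some k with 1 ≤ k ≤ p.
Pump with i = 2: xy^2z = 0^{p+k} 1^p 0^p 1^p, of length 4p+k. Suppose this equals vv. The string starts with 0 and ends with 1, so v does too; thus the boundary between the two copies of v is a 1→0 transition. There is exactly one such transition, at position 2p+k, so |v| = 2p+k and |vv| = 4p+2k ≠ 4p+k since k ≥ 1. So xy^2z ∉ L.
This is a contradiction; hence L is not regular.

0^{p+k} 1^p 0^p 1^p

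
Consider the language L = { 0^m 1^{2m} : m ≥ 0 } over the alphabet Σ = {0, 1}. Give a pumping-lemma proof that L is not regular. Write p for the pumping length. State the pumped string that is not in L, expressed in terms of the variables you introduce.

Suppose for contradiction that L is regular, and let p be the pumping length.
Choose w = 0^p 1^{2p}, which is in L with |w| = 3p ≥ p.
Write w = xyz as guaranteed by the lemma, with |xy| ≤ p and |y| > 0.
Since the first p symbols of w are all 0's and |xy| ≤ p, y lies entirely in the leading 0-block: y = 0^k for some k with 1 ≤ k ≤ p.
Pump with i = 2: xy^2z = 0^{p+k} 1^{2p}. For this to lie in L we would need 2p = 2(p+k), which forces k = 0. But k ≥ 1, so xy^2z ∉ L.
Contradiction. Therefore L is not regular.

0^{p+k} 1^{2p}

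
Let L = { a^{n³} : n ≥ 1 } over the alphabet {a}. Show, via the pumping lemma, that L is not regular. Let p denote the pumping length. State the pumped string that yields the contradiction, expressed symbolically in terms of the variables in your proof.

a^{p³+k}

Suppose for contradiction that L is regular, and let p be the pumping length.
Take w = a^{p³} ∈ L with |w| = p³ ≥ p.
Write w = xyz as guaranteed by the lemma, with |xy| ≤ p and |y| ≥ 1.
Then y = a^k for some k with 1 ≤ k ≤ p.
Pump with i = 2: xy^2z = a^{p³+k}. Since 1 ≤ k ≤ p, p³ < p³+k ≤ p³+p < p³+3p²+3p+1 = (p+1)³, so p³+k is not a perfect cube. So xy^2z ∉ L.
Contradiction. Therefore L is not regular.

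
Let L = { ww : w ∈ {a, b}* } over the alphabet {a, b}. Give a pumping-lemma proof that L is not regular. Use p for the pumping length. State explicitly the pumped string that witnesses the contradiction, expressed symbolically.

a^{p+k} b^p a^p b^p

Toward a contradiction, assume L is regular with pumping length p.
Take w = a^p b^p a^p b^p = uu where u = a^pb^p; then w ∈ L and |w| = 4p ≥ p.
Write w = xyz as guaranteed by the lemma, with |xy| ≤ p and y is nonempty.
Because |xy| ≤ p and w begins with p copies of a, we have y = a^k with 1 ≤ k ≤ p.
Pump with i = 2: xy^2z = a^{p+k} b^p a^p b^p, of length 4p+k. Suppose this equals vv. The string starts with a and ends with b, so v does too; thus the boundary between the two copies of v is a b→a transition. There is exactly one such transition, at position 2p+k, so |v| = 2p+k and |vv| = 4p+2k ≠ 4p+k since k ≥ 1. So xy^2z ∉ L.
Contradiction. Therefore L is not regular.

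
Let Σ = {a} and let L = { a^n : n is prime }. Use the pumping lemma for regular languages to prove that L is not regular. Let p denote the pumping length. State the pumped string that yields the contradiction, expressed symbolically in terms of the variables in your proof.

a^{q(1+k)}

Assume L is regular; let p be its pumping constant.
Let q be a prime with q ≥ p+2 (infinitely many primes exist), and take w = a^q ∈ L with |w| = q ≥ p.
Write w = xyz as guaranteed by the lemma, with |xy| ≤ p and |y| ≥ 1.
Then y = a^k for some k with 1 ≤ k ≤ p.
Since 1 ≤ k ≤ p, |xz| = q-k. Pump with i = q+1: |xy^{q+1}z| = (q-k)+(q+1)k = q+qk = q(1+k), which is composite (both factors ≥ 2). So xy^{q+1}z = a^{q(1+k)} ∉ L.
Contradiction. Therefore L is not regular.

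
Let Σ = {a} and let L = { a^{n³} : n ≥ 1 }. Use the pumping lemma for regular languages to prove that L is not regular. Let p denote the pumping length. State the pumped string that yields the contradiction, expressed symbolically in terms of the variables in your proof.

Assume L is regular. Let p be the pumping length given by the pumping lemma.
Take w = a^{p³} ∈ L with |w| = p³ ≥ p.
Write w = xyz as guaranteed by the lemma, with |xy| ≤ p and |y| ≥ 1.
Then y = a^k for some k with 1 ≤ k ≤ p.
Pump with i = 2: xy^2z = a^{p³+k}. Since 1 ≤ k ≤ p, p³ < p³+k ≤ p³+p < p³+3p²+3p+1 = (p+1)³, so p³+k is not a perfect cube. So xy^2z ∉ L.
This is a contradiction; hence L is not regular.

a^{p³+k}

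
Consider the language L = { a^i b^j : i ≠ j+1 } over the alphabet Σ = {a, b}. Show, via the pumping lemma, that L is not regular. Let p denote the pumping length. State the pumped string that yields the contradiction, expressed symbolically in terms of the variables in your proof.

a^{p+p!} b^{p+p!-1}

Toward a contradiction, assume L is regular with pumping length p.
Choose w = a^p b^{p+p!-1}. Since p ≠ (p+p!-1)+1 = p+p!, w ∈ L; and |w| ≥ p.
Write w = xyz as guaranteed by the lemma, with |xy| ≤ p and |y| ≥ 1.
The first p characters of w are a's, so xy (and hence y) consists only of a's. Write y = a^k, 1 ≤ k ≤ p.
Since 1 ≤ k ≤ p, k divides p!; set t = 1 + p!/k. Then xy^t z has p + (p!/k)·k = p + p! copies of a. Now the a-count is p+p! and (b-count)+1 = (p+p!-1)+1 = p+p!, so i ≠ j+1 fails. So xy^t z = a^{p+p!} b^{p+p!-1} ∉ L.
This contradicts the pumping lemma, so L is not regular.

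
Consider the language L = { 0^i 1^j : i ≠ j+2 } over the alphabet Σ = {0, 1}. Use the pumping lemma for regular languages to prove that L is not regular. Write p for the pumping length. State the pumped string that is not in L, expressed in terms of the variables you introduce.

Assume L is regular; let p be its pumping constant.
Choose w = 0^p 1^{p+p!-2}. Since p ≠ (p+p!-2)+2 = p+p!, w ∈ L; and |w| ≥ p.
By the pumping lemma, w = xyz with |xy| ≤ p and y is nonempty.
Because |xy| ≤ p and w begins with p copies of 0, we have y = 0^k with 1 ≤ k ≤ p.
Since 1 ≤ k ≤ p, k divides p!; set t = 1 + p!/k. Then xy^t z has p + (p!/k)·k = p + p! copies of 0. Now the 0-count is p+p! and (1-count)+2 = (p+p!-2)+2 = p+p!, so i ≠ j+2 fails. So xy^t z = 0^{p+p!} 1^{p+p!-2} ∉ L.
Contradiction. Therefore L is not regular.

0^{p+p!} 1^{p+p!-2}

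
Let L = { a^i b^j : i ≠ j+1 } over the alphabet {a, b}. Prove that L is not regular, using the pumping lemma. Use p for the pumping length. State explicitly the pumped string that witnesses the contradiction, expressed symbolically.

Toward a contradiction, assume L is regular with pumping length p.
Choose w = a^p b^{p+p!-1}. Since p ≠ (p+p!-1)+1 = p+p!, w ∈ L; and |w| ≥ p.
The pumping lemma gives a decomposition w = xyz where |xy| ≤ p and |y| ≥ 1.
Because |xy| ≤ p and w begins with p copies of a, we have y = a^k with 1 ≤ k ≤ p.
Since 1 ≤ k ≤ p, k divides p!; set t = 1 + p!/k. Then xy^t z has p + (p!/k)·k = p + p! copies of a. Now the a-count is p+p! and (b-count)+1 = (p+p!-1)+1 = p+p!, so i ≠ j+1 fails. So xy^t z = a^{p+p!} b^{p+p!-1} ∉ L.
This is a contradiction; hence L is not regular.

a^{p+p!} b^{p+p!-1}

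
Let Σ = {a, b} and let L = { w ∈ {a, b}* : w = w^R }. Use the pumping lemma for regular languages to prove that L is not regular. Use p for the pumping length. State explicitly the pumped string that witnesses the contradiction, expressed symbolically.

Assume L is regular. Let p be the pumping length given by the pumping lemma.
Take w = a^p b a^p, a palindrome of length 2p+1 ≥ p.
The pumping lemma gives a decomposition w = xyz where |xy| ≤ p and |y| ≥ 1.
Because |xy| ≤ p and w begins with p copies of a, we have y = a^k with 1 ≤ k ≤ p.
Pump with i = 2: xy^2z = a^{p+k} b a^p. Its reverse is a^p b a^{p+k}, which differs from xy^2z since k ≥ 1. So xy^2z is not a palindrome and xy^2z ∉ L.
This contradicts the pumping lemma, so L is not regular.

a^{p+k} b a^p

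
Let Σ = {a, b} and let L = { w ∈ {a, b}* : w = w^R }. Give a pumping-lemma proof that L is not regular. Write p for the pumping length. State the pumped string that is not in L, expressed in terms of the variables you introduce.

Toward a contradiction, assume L is regular with pumping length p.
Take w = a^p b a^p, a palindrome of length 2p+1 ≥ p.
Write w = xyz as guaranteed by the lemma, with |xy| ≤ p and |y| > 0.
Since the first p symbols of w are all a's and |xy| ≤ p, y lies entirely in the leading a-block: y = a^k for some k with 1 ≤ k ≤ p.
Pump with i = 2: xy^2z = a^{p+k} b a^p. Its reverse is a^p b a^{p+k}, which differs from xy^2z since k ≥ 1. So xy^2z is not a palindrome and xy^2z ∉ L.
This is a contradiction; hence L is not regular.

a^{p+k} b a^p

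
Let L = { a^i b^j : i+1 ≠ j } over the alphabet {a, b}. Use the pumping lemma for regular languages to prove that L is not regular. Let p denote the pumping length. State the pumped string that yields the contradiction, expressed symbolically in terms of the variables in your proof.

a^{p+p!} b^{p+p!+1}

Assume L is regular; let p be its pumping constant.
Choose w = a^p b^{p+p!+1}. Since p ≠ (p+p!+1)-1 = p+p!, w ∈ L; and |w| ≥ p.
Write w = xyz as guaranteed by the lemma, with |xy| ≤ p and |y| > 0.
Since the first p symbols of w are all a's and |xy| ≤ p, y lies entirely in the leading a-block: y = a^k for some k with 1 ≤ k ≤ p.
Since 1 ≤ k ≤ p, k divides p!; set t = 1 + p!/k. Then xy^t z has p + (p!/k)·k = p + p! copies of a. Now the a-count is p+p! and (b-count)-1 = (p+p!+1)-1 = p+p!, so i+1 ≠ j fails. So xy^t z = a^{p+p!} b^{p+p!+1} ∉ L.
Contradiction. Therefore L is not regular.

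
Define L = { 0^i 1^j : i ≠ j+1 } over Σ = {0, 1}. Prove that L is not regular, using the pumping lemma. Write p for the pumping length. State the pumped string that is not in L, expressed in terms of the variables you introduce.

Assume L is regular; let p be its pumping constant.
Choose w = 0^p 1^{p+p!-1}. Since p ≠ (p+p!-1)+1 = p+p!, w ∈ L; and |w| ≥ p.
By the pumping lemma, w = xyz with |xy| ≤ p and y is nonempty.
Because |xy| ≤ p and w begins with p copies of 0, we have y = 0^k with 1 ≤ k ≤ p.
Since 1 ≤ k ≤ p, k divides p!; set t = 1 + p!/k. Then xy^t z has p + (p!/k)·k = p + p! copies of 0. Now the 0-count is p+p! and (1-count)+1 = (p+p!-1)+1 = p+p!, so i ≠ j+1 fails. So xy^t z = 0^{p+p!} 1^{p+p!-1} ∉ L.
This contradicts the pumping lemma, so L is not regular.

0^{p+p!} 1^{p+p!-1}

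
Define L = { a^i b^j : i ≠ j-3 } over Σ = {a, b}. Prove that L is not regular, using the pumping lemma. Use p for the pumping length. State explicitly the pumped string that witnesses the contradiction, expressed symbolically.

Assume L is regular. Let p be the pumping length given by the pumping lemma.
Choose w = a^p b^{p+p!+3}. Since p ≠ (p+p!+3)-3 = p+p!, w ∈ L; and |w| ≥ p.
The pumping lemma gives a decomposition w = xyz where |xy| ≤ p and |y| ≥ 1.
Because |xy| ≤ p and w begins with p copies of a, we have y = a^k with 1 ≤ k ≤ p.
Since 1 ≤ k ≤ p, k divides p!; set t = 1 + p!/k. Then xy^t z has p + (p!/k)·k = p + p! copies of a. Now the a-count is p+p! and (b-count)-3 = (p+p!+3)-3 = p+p!, so i ≠ j-3 fails. So xy^t z = a^{p+p!} b^{p+p!+3} ∉ L.
Contradiction. Therefore L is not regular.

a^{p+p!} b^{p+p!+3}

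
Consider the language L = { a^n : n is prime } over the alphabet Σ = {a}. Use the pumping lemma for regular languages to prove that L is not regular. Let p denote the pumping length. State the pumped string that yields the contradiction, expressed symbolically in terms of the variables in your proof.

Assume L is regular. Let p be the pumping length given by the pumping lemma.
Let q be a prime with q ≥ p+2 (infinitely many primes exist), and take w = a^q ∈ L with |w| = q ≥ p.
The pumping lemma gives a decomposition w = xyz where |xy| ≤ p and |y| ≥ 1.
Then y = a^k for some k with 1 ≤ k ≤ p.
Since 1 ≤ k ≤ p, |xz| = q-k. Pump with i = q+1: |xy^{q+1}z| = (q-k)+(q+1)k = q+qk = q(1+k), which is composite (both factors ≥ 2). So xy^{q+1}z = a^{q(1+k)} ∉ L.
This contradicts the pumping lemma, so L is not regular.

a^{q(1+k)}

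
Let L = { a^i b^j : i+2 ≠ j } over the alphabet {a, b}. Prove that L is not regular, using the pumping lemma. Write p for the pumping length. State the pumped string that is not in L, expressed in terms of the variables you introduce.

Suppose for contradiction that L is regular, and let p be the pumping length.
Choose w = a^p b^{p+p!+2}. Since p ≠ (p+p!+2)-2 = p+p!, w ∈ L; and |w| ≥ p.
The pumping lemma gives a decomposition w = xyz where |xy| ≤ p and |y| ≥ 1.
Because |xy| ≤ p and w begins with p copies of a, we have y = a^k with 1 ≤ k ≤ p.
Since 1 ≤ k ≤ p, k divides p!; set t = 1 + p!/k. Then xy^t z has p + (p!/k)·k = p + p! copies of a. Now the a-count is p+p! and (b-count)-2 = (p+p!+2)-2 = p+p!, so i+2 ≠ j fails. So xy^t z = a^{p+p!} b^{p+p!+2} ∉ L.
This is a contradiction; hence L is not regular.

a^{p+p!} b^{p+p!+2}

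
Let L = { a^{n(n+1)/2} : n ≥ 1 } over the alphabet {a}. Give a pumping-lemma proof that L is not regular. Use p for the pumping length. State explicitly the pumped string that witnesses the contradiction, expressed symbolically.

Assume L is regular; let p be its pumping constant.
Take w = a^{p(p+1)/2} ∈ L with |w| = p(p+1)/2 ≥ p.
By the pumping lemma, w = xyz with |xy| ≤ p and |y| > 0.
Then y = a^k for some k with 1 ≤ k ≤ p.
Pump with i = 2: xy^2z = a^{p(p+1)/2+k}. Since 1 ≤ k ≤ p, p(p+1)/2 < p(p+1)/2+k ≤ p(p+1)/2+p < (p+1)(p+2)/2, so p(p+1)/2+k is strictly between consecutive triangular numbers. So xy^2z ∉ L.
This is a contradiction; hence L is not regular.

a^{p(p+1)/2+k}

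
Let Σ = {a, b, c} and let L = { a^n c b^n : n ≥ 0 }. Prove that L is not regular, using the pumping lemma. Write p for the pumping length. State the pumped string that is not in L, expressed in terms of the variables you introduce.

a^{p+k} c b^p

Suppose for contradiction that L is regular, and let p be the pumping length.
Take w = a^p c b^p ∈ L with |w| = 2p+1 ≥ p.
By the pumping lemma, w = xyz with |xy| ≤ p and |y| ≥ 1.
The first p characters of w are a's, so xy (and hence y) consists only of a's. Write y = a^k, 1 ≤ k ≤ p.
Pump with i = 2: xy^2z = a^{p+k} c b^p, which would require p+k = p. But k ≥ 1, so xy^2z ∉ L.
This is a contradiction; hence L is not regular.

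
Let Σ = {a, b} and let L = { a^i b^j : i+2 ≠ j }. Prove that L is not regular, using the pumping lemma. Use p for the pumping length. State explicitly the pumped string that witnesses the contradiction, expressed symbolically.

a^{p+p!} b^{p+p!+2}

Assume L is regular. Let p be the pumping length given by the pumping lemma.
Choose w = a^p b^{p+p!+2}. Since p ≠ (p+p!+2)-2 = p+p!, w ∈ L; and |w| ≥ p.
By the pumping lemma, w = xyz with |xy| ≤ p and y is nonempty.
Since the first p symbols of w are all a's and |xy| ≤ p, y lies entirely in the leading a-block: y = a^k for some k with 1 ≤ k ≤ p.
Since 1 ≤ k ≤ p, k divides p!; set t = 1 + p!/k. Then xy^t z has p + (p!/k)·k = p + p! copies of a. Now the a-count is p+p! and (b-count)-2 = (p+p!+2)-2 = p+p!, so i+2 ≠ j fails. So xy^t z = a^{p+p!} b^{p+p!+2} ∉ L.
This contradicts the pumping lemma, so L is not regular.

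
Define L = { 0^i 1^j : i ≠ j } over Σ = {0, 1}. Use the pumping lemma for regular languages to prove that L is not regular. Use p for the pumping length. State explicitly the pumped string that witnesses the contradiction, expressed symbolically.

Toward a contradiction, assume L is regular with pumping length p.
Choose w = 0^p 1^{p+p!}. Since p ≠ p+p!, w ∈ L; and |w| ≥ p.
Write w = xyz as guaranteed by the lemma, with |xy| ≤ p and |y| ≥ 1.
Since the first p symbols of w are all 0's and |xy| ≤ p, y lies entirely in the leading 0-block: y = 0^k for some k with 1 ≤ k ≤ p.
Since 1 ≤ k ≤ p, k divides p!; set t = 1 + p!/k. Then xy^t z has p + (p!/k)·k = p + p! copies of 0. Now the 0-count equals the 1-count, so i ≠ j fails. So xy^t z = 0^{p+p!} 1^{p+p!} ∉ L.
This contradicts the pumping lemma, so L is not regular.

0^{p+p!} 1^{p+p!}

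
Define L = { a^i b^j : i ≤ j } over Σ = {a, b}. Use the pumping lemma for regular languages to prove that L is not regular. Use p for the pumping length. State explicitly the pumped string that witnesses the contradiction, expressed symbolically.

a^{p+k} b^p

Assume L is regular. Let p be the pumping length given by the pumping lemma.
Choose w = a^p b^p ∈ L, with |w| = 2p ≥ p.
The pumping lemma gives a decomposition w = xyz where |xy| ≤ p and y is nonempty.
Because |xy| ≤ p and w begins with p copies of a, we have y = a^k with 1 ≤ k ≤ p.
Consider xy^2z = a^{p+k} b^p. Since k ≥ 1, the a-count p+k exceeds the b-count p, so i ≤ j fails; thus xy^2z ∉ L.
This contradicts the pumping lemma, so L is not regular.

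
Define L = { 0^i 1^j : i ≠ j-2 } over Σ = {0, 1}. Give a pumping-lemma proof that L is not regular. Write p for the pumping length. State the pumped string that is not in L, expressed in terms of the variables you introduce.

Toward a contradiction, assume L is regular with pumping length p.
Choose w = 0^p 1^{p+p!+2}. Since p ≠ (p+p!+2)-2 = p+p!, w ∈ L; and |w| ≥ p.
By the pumping lemma, w = xyz with |xy| ≤ p and |y| ≥ 1.
Because |xy| ≤ p and w begins with p copies of 0, we have y = 0^k with 1 ≤ k ≤ p.
Since 1 ≤ k ≤ p, k divides p!; set t = 1 + p!/k. Then xy^t z has p + (p!/k)·k = p + p! copies of 0. Now the 0-count is p+p! and (1-count)-2 = (p+p!+2)-2 = p+p!, so i ≠ j-2 fails. So xy^t z = 0^{p+p!} 1^{p+p!+2} ∉ L.
This is a contradiction; hence L is not regular.

0^{p+p!} 1^{p+p!+2}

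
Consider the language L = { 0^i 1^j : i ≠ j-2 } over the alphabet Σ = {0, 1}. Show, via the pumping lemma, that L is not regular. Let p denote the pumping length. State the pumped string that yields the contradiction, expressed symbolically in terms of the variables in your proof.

0^{p+p!} 1^{p+p!+2}

Assume L is regular. Let p be the pumping length given by the pumping lemma.
Choose w = 0^p 1^{p+p!+2}. Since p ≠ (p+p!+2)-2 = p+p!, w ∈ L; and |w| ≥ p.
Write w = xyz as guaranteed by the lemma, with |xy| ≤ p and |y| ≥ 1.
Because |xy| ≤ p and w begins with p copies of 0, we have y = 0^k with 1 ≤ k ≤ p.
Since 1 ≤ k ≤ p, k divides p!; set t = 1 + p!/k. Then xy^t z has p + (p!/k)·k = p + p! copies of 0. Now the 0-count is p+p! and (1-count)-2 = (p+p!+2)-2 = p+p!, so i ≠ j-2 fails. So xy^t z = 0^{p+p!} 1^{p+p!+2} ∉ L.
Contradiction. Therefore L is not regular.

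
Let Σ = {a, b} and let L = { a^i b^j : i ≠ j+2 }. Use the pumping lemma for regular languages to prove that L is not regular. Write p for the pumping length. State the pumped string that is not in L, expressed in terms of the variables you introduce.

a^{p+p!} b^{p+p!-2}

Assume L is regular; let p be its pumping constant.
Choose w = a^p b^{p+p!-2}. Since p ≠ (p+p!-2)+2 = p+p!, w ∈ L; and |w| ≥ p.
The pumping lemma gives a decomposition w = xyz where |xy| ≤ p and |y| > 0.
The first p characters of w are a's, so xy (and hence y) consists only of a's. Write y = a^k, 1 ≤ k ≤ p.
Since 1 ≤ k ≤ p, k divides p!; set t = 1 + p!/k. Then xy^t z has p + (p!/k)·k = p + p! copies of a. Now the a-count is p+p! and (b-count)+2 = (p+p!-2)+2 = p+p!, so i ≠ j+2 fails. So xy^t z = a^{p+p!} b^{p+p!-2} ∉ L.
This contradicts the pumping lemma, so L is not regular.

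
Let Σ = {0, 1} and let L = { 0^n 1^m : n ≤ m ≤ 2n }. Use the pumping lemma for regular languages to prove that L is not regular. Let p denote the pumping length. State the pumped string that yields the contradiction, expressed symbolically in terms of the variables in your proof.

0^{p+k} 1^p

Assume L is regular. Let p be the pumping length given by the pumping lemma.
Take w = 0^p 1^p ∈ L (since p ≤ p ≤ 2p), with |w| = 2p ≥ p.
By the pumping lemma, w = xyz with |xy| ≤ p and y is nonempty.
Because |xy| ≤ p and w begins with p copies of 0, we have y = 0^k with 1 ≤ k ≤ p.
Pump with i = 2: xy^2z = 0^{p+k} 1^p. Now n = p+k > p = m, so the condition n ≤ m fails. Thus xy^2z ∉ L.
This contradicts the pumping lemma, so L is not regular.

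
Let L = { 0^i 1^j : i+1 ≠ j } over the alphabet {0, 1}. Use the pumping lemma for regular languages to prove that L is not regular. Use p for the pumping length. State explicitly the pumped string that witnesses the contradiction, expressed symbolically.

Assume L is regular. Let p be the pumping length given by the pumping lemma.
Choose w = 0^p 1^{p+p!+1}. Since p ≠ (p+p!+1)-1 = p+p!, w ∈ L; and |w| ≥ p.
By the pumping lemma, w = xyz with |xy| ≤ p and |y| ≥ 1.
Since the first p symbols of w are all 0's and |xy| ≤ p, y lies entirely in the leading 0-block: y = 0^k for some k with 1 ≤ k ≤ p.
Since 1 ≤ k ≤ p, k divides p!; set t = 1 + p!/k. Then xy^t z has p + (p!/k)·k = p + p! copies of 0. Now the 0-count is p+p! and (1-count)-1 = (p+p!+1)-1 = p+p!, so i+1 ≠ j fails. So xy^t z = 0^{p+p!} 1^{p+p!+1} ∉ L.
This contradicts the pumping lemma, so L is not regular.

0^{p+p!} 1^{p+p!+1}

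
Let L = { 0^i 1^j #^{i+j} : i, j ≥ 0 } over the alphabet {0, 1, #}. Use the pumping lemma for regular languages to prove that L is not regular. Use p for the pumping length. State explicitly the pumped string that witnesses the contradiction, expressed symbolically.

Assume L is regular. Let p be the pumping length given by the pumping lemma.
Take w = 0^p 1^p #^{2p} ∈ L (with i=j=p, i+j=2p), |w| = 4p ≥ p.
The pumping lemma gives a decomposition w = xyz where |xy| ≤ p and y is nonempty.
Because |xy| ≤ p and w begins with p copies of 0, we have y = 0^k with 1 ≤ k ≤ p.
Consider xy^2z = 0^{p+k} 1^p #^{2p}. Now the 0- and 1-counts sum to 2p+k, but the #-count is 2p ≠ 2p+k. So xy^2z ∉ L.
This contradicts the pumping lemma, so L is not regular.

0^{p+k} 1^p #^{2p}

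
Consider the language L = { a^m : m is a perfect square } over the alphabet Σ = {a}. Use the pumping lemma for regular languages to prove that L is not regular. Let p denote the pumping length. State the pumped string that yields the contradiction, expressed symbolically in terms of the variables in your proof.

a^{p²+k}

Suppose for contradiction that L is regular, and let p be the pumping length.
Take w = a^{p²} ∈ L with |w| = p² ≥ p.
The pumping lemma gives a decomposition w = xyz where |xy| ≤ p and |y| > 0.
Then y = a^k for some k with 1 ≤ k ≤ p.
Pump with i = 2: xy^2z = a^{p²+k}. Since 1 ≤ k ≤ p, p² < p²+k ≤ p²+p < (p+1)², so p²+k lies strictly between consecutive squares and is not a perfect square. So xy^2z ∉ L.
This is a contradiction; hence L is not regular.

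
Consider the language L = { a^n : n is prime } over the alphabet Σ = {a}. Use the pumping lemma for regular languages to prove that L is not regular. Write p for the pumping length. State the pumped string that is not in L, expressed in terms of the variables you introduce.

a^{q(1+k)}

Assume L is regular. Let p be the pumping length given by the pumping lemma.
Let q be a prime with q ≥ p+2 (infinitely many primes exist), and take w = a^q ∈ L with |w| = q ≥ p.
The pumping lemma gives a decomposition w = xyz where |xy| ≤ p and |y| > 0.
Then y = a^k for some k with 1 ≤ k ≤ p.
Since 1 ≤ k ≤ p, |xz| = q-k. Pump with i = q+1: |xy^{q+1}z| = (q-k)+(q+1)k = q+qk = q(1+k), which is composite (both factors ≥ 2). So xy^{q+1}z = a^{q(1+k)} ∉ L.
This is a contradiction; hence L is not regular.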